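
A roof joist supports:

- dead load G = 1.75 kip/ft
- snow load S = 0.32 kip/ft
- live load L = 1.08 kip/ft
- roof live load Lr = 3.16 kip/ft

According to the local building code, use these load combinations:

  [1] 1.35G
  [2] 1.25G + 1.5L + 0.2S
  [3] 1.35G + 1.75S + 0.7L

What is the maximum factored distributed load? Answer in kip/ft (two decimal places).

[1] 1.35(1.75) = 2.36
[2] 1.25(1.75) + 1.5(1.08) + 0.2(0.32) = 2.19 + 1.62 + 0.06 = 3.87
[3] 1.35(1.75) + 1.75(0.32) + 0.7(1.08) = 2.36 + 0.56 + 0.76 = 3.68
Combination 2 governs: w_u = 3.87 kip/ft.

3.87 kip/ft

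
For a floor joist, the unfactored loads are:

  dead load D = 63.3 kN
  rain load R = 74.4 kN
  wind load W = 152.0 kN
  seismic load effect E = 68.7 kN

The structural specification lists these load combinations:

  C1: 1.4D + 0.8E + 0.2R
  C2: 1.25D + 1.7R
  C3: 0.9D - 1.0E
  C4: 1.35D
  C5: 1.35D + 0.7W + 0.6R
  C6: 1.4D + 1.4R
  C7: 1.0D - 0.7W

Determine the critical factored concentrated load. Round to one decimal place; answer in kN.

236.5 kN

C1: 1.4(63.3) + 0.8(68.7) + 0.2(74.4) = 88.6 + 55.0 + 14.9 = 158.5
C2: 1.25(63.3) + 1.7(74.4) = 79.1 + 126.5 = 205.6
C3: 0.9(63.3) - 1.0(68.7) = 57.0 - 68.7 = -11.7
C4: 1.35(63.3) = 85.5
C5: 1.35(63.3) + 0.7(152.0) + 0.6(74.4) = 85.5 + 106.4 + 44.6 = 236.5
C6: 1.4(63.3) + 1.4(74.4) = 88.6 + 104.2 = 192.8
C7: 1.0(63.3) - 0.7(152.0) = 63.3 - 106.4 = -43.1
Combination 5 governs: P_u = 236.5 kN.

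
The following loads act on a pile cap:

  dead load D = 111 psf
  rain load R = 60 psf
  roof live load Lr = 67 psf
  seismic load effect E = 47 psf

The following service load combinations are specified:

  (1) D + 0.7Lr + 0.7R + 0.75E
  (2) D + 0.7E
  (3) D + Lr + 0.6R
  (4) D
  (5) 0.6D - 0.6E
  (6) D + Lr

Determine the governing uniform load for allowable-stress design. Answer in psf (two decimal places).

235.15 psf

(1) 1.0(111) + 0.7(67) + 0.7(60) + 0.75(47) = 235.15
(2) 1.0(111) + 0.7(47) = 143.90
(3) 1.0(111) + 1.0(67) + 0.6(60) = 214.00
(4) 1.0(111) = 111.00
(5) 0.6(111) - 0.6(47) = 38.40
(6) 1.0(111) + 1.0(67) = 178.00
Combination 1 governs: q = 235.15 psf.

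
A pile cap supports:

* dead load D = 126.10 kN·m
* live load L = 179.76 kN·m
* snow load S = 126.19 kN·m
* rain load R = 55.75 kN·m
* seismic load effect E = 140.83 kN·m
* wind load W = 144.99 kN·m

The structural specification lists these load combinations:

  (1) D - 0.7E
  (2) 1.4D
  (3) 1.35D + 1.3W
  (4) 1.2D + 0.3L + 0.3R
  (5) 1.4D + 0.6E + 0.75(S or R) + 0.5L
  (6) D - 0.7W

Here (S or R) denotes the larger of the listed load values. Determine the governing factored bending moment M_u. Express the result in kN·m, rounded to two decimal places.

445.56 kN·m

(S or R) → S = 126.19 kN·m.
(1) 1.0(126.10) - 0.7(140.83) = 126.10 - 98.58 = 27.52
(2) 1.4(126.10) = 176.54
(3) 1.35(126.10) + 1.3(144.99) = 358.72
(4) 1.2(126.10) + 0.3(179.76) + 0.3(55.75) = 221.97
(5) 1.4(126.10) + 0.6(140.83) + 0.75(126.19) + 0.5(179.76) = 176.54 + 84.50 + 94.64 + 89.88 = 445.56
(6) 1.0(126.10) - 0.7(144.99) = 126.10 - 101.49 = 24.61
Combination 5 governs: M_u = 445.56 kN·m.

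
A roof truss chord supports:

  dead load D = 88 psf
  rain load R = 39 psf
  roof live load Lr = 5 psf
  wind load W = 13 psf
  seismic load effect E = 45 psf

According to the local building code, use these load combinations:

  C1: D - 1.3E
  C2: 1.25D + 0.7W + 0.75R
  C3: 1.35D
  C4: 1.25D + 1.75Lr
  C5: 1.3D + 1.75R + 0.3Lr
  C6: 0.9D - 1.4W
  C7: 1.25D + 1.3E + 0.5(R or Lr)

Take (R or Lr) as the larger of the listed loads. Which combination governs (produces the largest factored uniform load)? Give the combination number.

(R or Lr) → R = 39 psf.
C1: 1.0(88) - 1.3(45) = 88.0 - 58.5 = 29.5
C2: 1.25(88) + 0.7(13) + 0.75(39) = 110.0 + 9.1 + 29.3 = 148.4
C3: 1.35(88) = 118.8
C4: 1.25(88) + 1.75(5) = 110.0 + 8.8 = 118.8
C5: 1.3(88) + 1.75(39) + 0.3(5) = 114.4 + 68.3 + 1.5 = 184.2
C6: 0.9(88) - 1.4(13) = 79.2 - 18.2 = 61.0
C7: 1.25(88) + 1.3(45) + 0.5(39) = 110.0 + 58.5 + 19.5 = 188.0
The largest value is 188.0 psf from combination 7.

Combination 7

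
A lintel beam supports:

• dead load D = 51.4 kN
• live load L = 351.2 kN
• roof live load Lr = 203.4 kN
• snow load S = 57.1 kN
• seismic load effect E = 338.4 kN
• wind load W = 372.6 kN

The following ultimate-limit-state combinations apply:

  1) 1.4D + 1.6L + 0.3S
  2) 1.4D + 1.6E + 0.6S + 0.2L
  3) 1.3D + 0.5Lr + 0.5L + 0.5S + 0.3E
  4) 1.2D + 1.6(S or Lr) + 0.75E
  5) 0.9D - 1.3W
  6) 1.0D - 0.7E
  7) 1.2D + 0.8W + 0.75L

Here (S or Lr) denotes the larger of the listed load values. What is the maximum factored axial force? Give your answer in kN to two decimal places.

(S or Lr) → Lr = 203.4 kN.
1) 1.4(51.4) + 1.6(351.2) + 0.3(57.1) = 651.01
2) 1.4(51.4) + 1.6(338.4) + 0.6(57.1) + 0.2(351.2) = 717.90
3) 1.3(51.4) + 0.5(203.4) + 0.5(351.2) + 0.5(57.1) + 0.3(338.4) = 474.19
4) 1.2(51.4) + 1.6(203.4) + 0.75(338.4) = 640.92
5) 0.9(51.4) - 1.3(372.6) = -438.12
6) 1.0(51.4) - 0.7(338.4) = -185.48
7) 1.2(51.4) + 0.8(372.6) + 0.75(351.2) = 623.16
Combination 2 governs: N_u = 717.90 kN.

717.90 kN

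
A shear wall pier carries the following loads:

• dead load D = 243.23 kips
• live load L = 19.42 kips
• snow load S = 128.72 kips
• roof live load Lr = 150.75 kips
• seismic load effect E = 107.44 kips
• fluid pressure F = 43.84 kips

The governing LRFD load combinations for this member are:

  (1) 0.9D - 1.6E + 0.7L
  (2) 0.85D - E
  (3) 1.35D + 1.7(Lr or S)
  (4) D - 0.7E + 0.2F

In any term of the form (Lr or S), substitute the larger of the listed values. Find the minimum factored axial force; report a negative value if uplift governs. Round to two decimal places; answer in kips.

60.60 kips

(Lr or S) → Lr = 150.75 kips.
(1) 0.9(243.23) - 1.6(107.44) + 0.7(19.42) = 218.91 - 171.90 + 13.59 = 60.60
(2) 0.85(243.23) - 1.0(107.44) = 206.75 - 107.44 = 99.31
(3) 1.35(243.23) + 1.7(150.75) = 328.36 + 256.28 = 584.64
(4) 1.0(243.23) - 0.7(107.44) + 0.2(43.84) = 243.23 - 75.21 + 8.77 = 176.79
Combination 1 gives the minimum: 60.60 kips.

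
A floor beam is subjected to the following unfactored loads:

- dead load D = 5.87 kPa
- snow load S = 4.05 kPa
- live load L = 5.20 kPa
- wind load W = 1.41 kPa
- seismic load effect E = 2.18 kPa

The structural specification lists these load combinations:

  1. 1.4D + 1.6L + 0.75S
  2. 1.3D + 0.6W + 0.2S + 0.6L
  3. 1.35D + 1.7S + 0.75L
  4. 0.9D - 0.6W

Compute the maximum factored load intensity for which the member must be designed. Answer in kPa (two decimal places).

1. 1.4(5.87) + 1.6(5.20) + 0.75(4.05) = 8.22 + 8.32 + 3.04 = 19.58
2. 1.3(5.87) + 0.6(1.41) + 0.2(4.05) + 0.6(5.20) = 7.63 + 0.85 + 0.81 + 3.12 = 12.41
3. 1.35(5.87) + 1.7(4.05) + 0.75(5.20) = 7.92 + 6.89 + 3.90 = 18.71
4. 0.9(5.87) - 0.6(1.41) = 4.44
Combination 1 governs: q_u = 19.58 kPa.

19.58 kPa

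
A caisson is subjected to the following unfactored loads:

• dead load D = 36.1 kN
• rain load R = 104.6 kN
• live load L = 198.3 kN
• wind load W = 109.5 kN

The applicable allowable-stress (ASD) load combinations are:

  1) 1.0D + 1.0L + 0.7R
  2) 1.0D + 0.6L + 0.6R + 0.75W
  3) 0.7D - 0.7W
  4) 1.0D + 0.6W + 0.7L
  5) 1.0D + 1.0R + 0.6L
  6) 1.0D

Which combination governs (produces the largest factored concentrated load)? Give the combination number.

1) 1.0(36.1) + 1.0(198.3) + 0.7(104.6) = 36.1 + 198.3 + 73.2 = 307.6
2) 1.0(36.1) + 0.6(198.3) + 0.6(104.6) + 0.75(109.5) = 36.1 + 119.0 + 62.8 + 82.1 = 300.0
3) 0.7(36.1) - 0.7(109.5) = 25.3 - 76.7 = -51.4
4) 1.0(36.1) + 0.6(109.5) + 0.7(198.3) = 36.1 + 65.7 + 138.8 = 240.6
5) 1.0(36.1) + 1.0(104.6) + 0.6(198.3) = 36.1 + 104.6 + 119.0 = 259.7
6) 1.0(36.1) = 36.1
The largest value is 307.6 kN from combination 1.

Combination 1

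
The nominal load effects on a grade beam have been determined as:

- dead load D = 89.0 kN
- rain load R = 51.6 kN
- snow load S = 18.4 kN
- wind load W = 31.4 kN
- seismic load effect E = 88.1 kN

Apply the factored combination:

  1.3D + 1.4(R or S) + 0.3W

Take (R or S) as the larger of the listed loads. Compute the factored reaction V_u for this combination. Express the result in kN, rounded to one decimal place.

(R or S) → R = 51.6 kN.
1.3(89.0) + 1.4(51.6) + 0.3(31.4) = 197.4
V_u = 197.4 kN.

197.4 kN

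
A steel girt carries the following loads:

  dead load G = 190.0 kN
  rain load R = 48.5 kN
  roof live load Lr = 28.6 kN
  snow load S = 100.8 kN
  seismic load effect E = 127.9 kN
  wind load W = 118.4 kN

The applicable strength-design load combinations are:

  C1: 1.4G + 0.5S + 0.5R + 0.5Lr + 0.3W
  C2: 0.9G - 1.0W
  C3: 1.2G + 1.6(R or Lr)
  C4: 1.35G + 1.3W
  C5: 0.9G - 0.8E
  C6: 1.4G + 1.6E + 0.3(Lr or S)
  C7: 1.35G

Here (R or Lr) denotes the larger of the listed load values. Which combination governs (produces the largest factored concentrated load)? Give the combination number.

(R or Lr) → R = 48.5 kN; (Lr or S) → S = 100.8 kN.
C1: 1.4(190.0) + 0.5(100.8) + 0.5(48.5) + 0.5(28.6) + 0.3(118.4) = 266.0 + 50.4 + 24.3 + 14.3 + 35.5 = 390.5
C2: 0.9(190.0) - 1.0(118.4) = 171.0 - 118.4 = 52.6
C3: 1.2(190.0) + 1.6(48.5) = 228.0 + 77.6 = 305.6
C4: 1.35(190.0) + 1.3(118.4) = 256.5 + 153.9 = 410.4
C5: 0.9(190.0) - 0.8(127.9) = 171.0 - 102.3 = 68.7
C6: 1.4(190.0) + 1.6(127.9) + 0.3(100.8) = 500.9
C7: 1.35(190.0) = 256.5
The largest value is 500.9 kN from combination 6.

Combination 6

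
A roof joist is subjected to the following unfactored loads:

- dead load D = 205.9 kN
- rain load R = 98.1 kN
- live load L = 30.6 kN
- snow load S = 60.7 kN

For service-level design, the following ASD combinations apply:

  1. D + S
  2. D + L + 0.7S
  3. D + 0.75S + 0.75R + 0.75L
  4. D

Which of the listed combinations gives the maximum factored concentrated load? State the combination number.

1. 1.0(205.9) + 1.0(60.7) = 205.90 + 60.70 = 266.60
2. 1.0(205.9) + 1.0(30.6) + 0.7(60.7) = 205.90 + 30.60 + 42.49 = 278.99
3. 1.0(205.9) + 0.75(60.7) + 0.75(98.1) + 0.75(30.6) = 347.95
4. 1.0(205.9) = 205.90
The largest value is 347.95 kN from combination 3.

Combination 3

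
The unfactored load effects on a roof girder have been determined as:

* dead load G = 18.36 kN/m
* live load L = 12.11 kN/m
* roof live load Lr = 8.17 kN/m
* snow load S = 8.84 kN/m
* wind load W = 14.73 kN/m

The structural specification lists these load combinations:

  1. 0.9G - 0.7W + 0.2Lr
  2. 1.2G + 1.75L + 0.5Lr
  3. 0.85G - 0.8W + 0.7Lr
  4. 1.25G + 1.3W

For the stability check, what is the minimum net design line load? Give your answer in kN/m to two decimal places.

7.85 kN/m

1. 0.9(18.36) - 0.7(14.73) + 0.2(8.17) = 7.85
2. 1.2(18.36) + 1.75(12.11) + 0.5(8.17) = 22.03 + 21.19 + 4.09 = 47.31
3. 0.85(18.36) - 0.8(14.73) + 0.7(8.17) = 9.54
4. 1.25(18.36) + 1.3(14.73) = 22.95 + 19.15 = 42.10
Combination 1 gives the minimum: 7.85 kN/m.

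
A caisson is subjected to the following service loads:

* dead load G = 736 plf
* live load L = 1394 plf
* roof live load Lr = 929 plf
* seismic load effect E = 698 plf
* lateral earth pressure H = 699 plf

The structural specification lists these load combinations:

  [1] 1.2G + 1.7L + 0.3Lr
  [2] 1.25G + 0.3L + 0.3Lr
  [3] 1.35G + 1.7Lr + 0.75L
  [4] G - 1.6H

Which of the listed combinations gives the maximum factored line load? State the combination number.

[1] 1.2(736) + 1.7(1394) + 0.3(929) = 3531.7
[2] 1.25(736) + 0.3(1394) + 0.3(929) = 1616.9
[3] 1.35(736) + 1.7(929) + 0.75(1394) = 3618.4
[4] 1.0(736) - 1.6(699) = -382.4
The largest value is 3618.4 plf from combination 3.

Combination 3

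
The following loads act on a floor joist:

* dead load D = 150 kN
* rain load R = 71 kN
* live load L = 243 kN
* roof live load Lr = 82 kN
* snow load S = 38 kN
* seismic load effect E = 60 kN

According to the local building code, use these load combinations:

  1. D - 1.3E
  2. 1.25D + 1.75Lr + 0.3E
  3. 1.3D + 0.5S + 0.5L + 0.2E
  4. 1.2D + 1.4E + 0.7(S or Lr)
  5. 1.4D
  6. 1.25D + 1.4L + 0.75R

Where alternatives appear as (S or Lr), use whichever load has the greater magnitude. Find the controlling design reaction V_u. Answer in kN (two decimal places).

580.95 kN

(S or Lr) → Lr = 82 kN.
1. 1.0(150) - 1.3(60) = 150.00 - 78.00 = 72.00
2. 1.25(150) + 1.75(82) + 0.3(60) = 187.50 + 143.50 + 18.00 = 349.00
3. 1.3(150) + 0.5(38) + 0.5(243) + 0.2(60) = 195.00 + 19.00 + 121.50 + 12.00 = 347.50
4. 1.2(150) + 1.4(60) + 0.7(82) = 180.00 + 84.00 + 57.40 = 321.40
5. 1.4(150) = 210.00
6. 1.25(150) + 1.4(243) + 0.75(71) = 187.50 + 340.20 + 53.25 = 580.95
Maximum is from combination 6.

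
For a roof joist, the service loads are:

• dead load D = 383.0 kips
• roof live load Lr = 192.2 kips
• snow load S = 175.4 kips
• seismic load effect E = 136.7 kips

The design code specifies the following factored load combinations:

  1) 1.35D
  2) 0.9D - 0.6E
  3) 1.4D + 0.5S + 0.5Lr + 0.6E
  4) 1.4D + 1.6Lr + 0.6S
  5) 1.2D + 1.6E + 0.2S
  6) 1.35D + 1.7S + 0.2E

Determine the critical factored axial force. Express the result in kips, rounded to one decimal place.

949.0 kips

1) 1.35(383.0) = 517.1
2) 0.9(383.0) - 0.6(136.7) = 344.7 - 82.0 = 262.7
3) 1.4(383.0) + 0.5(175.4) + 0.5(192.2) + 0.6(136.7) = 536.2 + 87.7 + 96.1 + 82.0 = 802.0
4) 1.4(383.0) + 1.6(192.2) + 0.6(175.4) = 949.0
5) 1.2(383.0) + 1.6(136.7) + 0.2(175.4) = 459.6 + 218.7 + 35.1 = 713.4
6) 1.35(383.0) + 1.7(175.4) + 0.2(136.7) = 517.1 + 298.2 + 27.3 = 842.6
The controlling combination is 4, giving 949.0 kips.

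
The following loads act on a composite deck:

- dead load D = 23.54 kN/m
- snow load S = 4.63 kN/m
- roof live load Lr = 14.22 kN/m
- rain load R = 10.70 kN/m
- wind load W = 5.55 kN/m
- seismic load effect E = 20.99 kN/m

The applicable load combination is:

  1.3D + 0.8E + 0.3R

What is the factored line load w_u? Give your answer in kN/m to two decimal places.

50.60 kN/m

1.3(23.54) + 0.8(20.99) + 0.3(10.70) = 50.60
w_u = 50.60 kN/m.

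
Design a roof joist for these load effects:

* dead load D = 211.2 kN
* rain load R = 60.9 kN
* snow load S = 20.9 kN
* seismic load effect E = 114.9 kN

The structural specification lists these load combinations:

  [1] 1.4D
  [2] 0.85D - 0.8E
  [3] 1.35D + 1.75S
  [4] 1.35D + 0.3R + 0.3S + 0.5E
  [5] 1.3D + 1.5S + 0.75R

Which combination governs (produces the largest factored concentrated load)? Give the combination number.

[1] 1.4(211.2) = 295.7
[2] 0.85(211.2) - 0.8(114.9) = 179.5 - 91.9 = 87.6
[3] 1.35(211.2) + 1.75(20.9) = 285.1 + 36.6 = 321.7
[4] 1.35(211.2) + 0.3(60.9) + 0.3(20.9) + 0.5(114.9) = 367.1
[5] 1.3(211.2) + 1.5(20.9) + 0.75(60.9) = 351.6
The largest value is 367.1 kN from combination 4.

Combination 4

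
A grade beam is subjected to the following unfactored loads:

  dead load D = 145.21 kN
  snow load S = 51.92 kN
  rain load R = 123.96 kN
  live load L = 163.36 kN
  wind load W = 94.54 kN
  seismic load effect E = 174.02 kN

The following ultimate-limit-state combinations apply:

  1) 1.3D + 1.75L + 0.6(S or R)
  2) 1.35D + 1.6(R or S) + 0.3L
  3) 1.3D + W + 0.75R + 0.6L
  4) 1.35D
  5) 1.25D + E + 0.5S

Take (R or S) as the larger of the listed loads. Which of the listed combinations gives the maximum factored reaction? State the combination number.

Combination 1

(S or R) → R = 123.96 kN; (R or S) → R = 123.96 kN.
1) 1.3(145.21) + 1.75(163.36) + 0.6(123.96) = 188.77 + 285.88 + 74.38 = 549.03
2) 1.35(145.21) + 1.6(123.96) + 0.3(163.36) = 196.03 + 198.34 + 49.01 = 443.38
3) 1.3(145.21) + 1.0(94.54) + 0.75(123.96) + 0.6(163.36) = 188.77 + 94.54 + 92.97 + 98.02 = 474.30
4) 1.35(145.21) = 196.03
5) 1.25(145.21) + 1.0(174.02) + 0.5(51.92) = 181.51 + 174.02 + 25.96 = 381.49
The largest value is 549.03 kN from combination 1.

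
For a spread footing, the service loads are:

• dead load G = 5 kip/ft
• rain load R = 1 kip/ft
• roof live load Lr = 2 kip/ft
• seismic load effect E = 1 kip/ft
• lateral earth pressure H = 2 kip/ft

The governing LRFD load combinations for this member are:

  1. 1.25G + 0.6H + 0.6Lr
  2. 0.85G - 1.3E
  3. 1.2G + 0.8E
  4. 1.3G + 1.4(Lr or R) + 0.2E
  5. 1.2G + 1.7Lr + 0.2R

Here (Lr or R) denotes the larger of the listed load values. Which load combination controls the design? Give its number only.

Combination 5

(Lr or R) → Lr = 2 kip/ft.
1. 1.25(5) + 0.6(2) + 0.6(2) = 6.25 + 1.20 + 1.20 = 8.65
2. 0.85(5) - 1.3(1) = 4.25 - 1.30 = 2.95
3. 1.2(5) + 0.8(1) = 6.00 + 0.80 = 6.80
4. 1.3(5) + 1.4(2) + 0.2(1) = 6.50 + 2.80 + 0.20 = 9.50
5. 1.2(5) + 1.7(2) + 0.2(1) = 6.00 + 3.40 + 0.20 = 9.60
The largest value is 9.60 kip/ft from combination 5.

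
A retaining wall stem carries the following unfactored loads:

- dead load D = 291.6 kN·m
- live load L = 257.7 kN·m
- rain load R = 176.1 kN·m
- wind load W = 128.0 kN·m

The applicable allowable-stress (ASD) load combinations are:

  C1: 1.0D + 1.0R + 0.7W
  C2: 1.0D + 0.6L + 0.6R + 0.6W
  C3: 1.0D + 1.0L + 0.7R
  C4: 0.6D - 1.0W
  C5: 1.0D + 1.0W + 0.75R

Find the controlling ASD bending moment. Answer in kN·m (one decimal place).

672.6 kN·m

C1: 1.0(291.6) + 1.0(176.1) + 0.7(128.0) = 557.3
C2: 1.0(291.6) + 0.6(257.7) + 0.6(176.1) + 0.6(128.0) = 628.7
C3: 1.0(291.6) + 1.0(257.7) + 0.7(176.1) = 672.6
C4: 0.6(291.6) - 1.0(128.0) = 47.0
C5: 1.0(291.6) + 1.0(128.0) + 0.75(176.1) = 551.7
Maximum is from combination 3.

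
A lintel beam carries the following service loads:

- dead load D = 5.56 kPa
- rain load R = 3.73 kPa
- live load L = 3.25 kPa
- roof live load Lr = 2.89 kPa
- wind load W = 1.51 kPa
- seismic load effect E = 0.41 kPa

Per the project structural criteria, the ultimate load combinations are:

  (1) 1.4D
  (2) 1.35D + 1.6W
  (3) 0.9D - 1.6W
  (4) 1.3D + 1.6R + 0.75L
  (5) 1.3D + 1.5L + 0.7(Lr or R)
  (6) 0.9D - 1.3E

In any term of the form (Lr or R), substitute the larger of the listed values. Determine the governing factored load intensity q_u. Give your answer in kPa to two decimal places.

15.63 kPa

(Lr or R) → R = 3.73 kPa.
(1) 1.4(5.56) = 7.78
(2) 1.35(5.56) + 1.6(1.51) = 9.92
(3) 0.9(5.56) - 1.6(1.51) = 2.59
(4) 1.3(5.56) + 1.6(3.73) + 0.75(3.25) = 15.63
(5) 1.3(5.56) + 1.5(3.25) + 0.7(3.73) = 14.71
(6) 0.9(5.56) - 1.3(0.41) = 5.00 - 0.53 = 4.47
The controlling combination is 4, giving 15.63 kPa.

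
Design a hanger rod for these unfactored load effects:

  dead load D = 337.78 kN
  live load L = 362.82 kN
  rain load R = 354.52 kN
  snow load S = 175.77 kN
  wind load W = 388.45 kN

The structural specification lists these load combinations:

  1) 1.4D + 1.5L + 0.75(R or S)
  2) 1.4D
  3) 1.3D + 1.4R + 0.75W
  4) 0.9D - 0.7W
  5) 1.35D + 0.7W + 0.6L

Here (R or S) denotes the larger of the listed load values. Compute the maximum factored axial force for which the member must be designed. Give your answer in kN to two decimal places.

(R or S) → R = 354.52 kN.
1) 1.4(337.78) + 1.5(362.82) + 0.75(354.52) = 1283.01
2) 1.4(337.78) = 472.89
3) 1.3(337.78) + 1.4(354.52) + 0.75(388.45) = 1226.78
4) 0.9(337.78) - 0.7(388.45) = 32.09
5) 1.35(337.78) + 0.7(388.45) + 0.6(362.82) = 945.61
Combination 1 governs: N_u = 1283.01 kN.

1283.01 kN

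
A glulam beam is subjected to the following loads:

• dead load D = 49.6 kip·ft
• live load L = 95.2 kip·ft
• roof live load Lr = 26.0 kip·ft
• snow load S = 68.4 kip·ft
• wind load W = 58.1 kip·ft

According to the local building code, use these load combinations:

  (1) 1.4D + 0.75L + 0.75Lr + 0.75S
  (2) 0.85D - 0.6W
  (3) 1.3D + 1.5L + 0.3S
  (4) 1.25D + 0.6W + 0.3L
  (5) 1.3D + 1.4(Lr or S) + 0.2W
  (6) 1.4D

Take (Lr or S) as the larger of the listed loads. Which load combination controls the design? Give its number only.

(Lr or S) → S = 68.4 kip·ft.
(1) 1.4(49.6) + 0.75(95.2) + 0.75(26.0) + 0.75(68.4) = 211.6
(2) 0.85(49.6) - 0.6(58.1) = 7.3
(3) 1.3(49.6) + 1.5(95.2) + 0.3(68.4) = 227.8
(4) 1.25(49.6) + 0.6(58.1) + 0.3(95.2) = 125.4
(5) 1.3(49.6) + 1.4(68.4) + 0.2(58.1) = 171.9
(6) 1.4(49.6) = 69.4
The largest value is 227.8 kip·ft from combination 3.

Combination 3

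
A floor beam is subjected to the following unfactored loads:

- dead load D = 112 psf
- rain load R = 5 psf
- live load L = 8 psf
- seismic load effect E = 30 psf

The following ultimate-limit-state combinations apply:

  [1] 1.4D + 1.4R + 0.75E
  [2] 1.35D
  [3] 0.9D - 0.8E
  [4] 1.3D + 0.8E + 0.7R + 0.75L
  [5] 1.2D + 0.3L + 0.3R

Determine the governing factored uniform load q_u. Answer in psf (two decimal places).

[1] 1.4(112) + 1.4(5) + 0.75(30) = 156.80 + 7.00 + 22.50 = 186.30
[2] 1.35(112) = 151.20
[3] 0.9(112) - 0.8(30) = 100.80 - 24.00 = 76.80
[4] 1.3(112) + 0.8(30) + 0.7(5) + 0.75(8) = 145.60 + 24.00 + 3.50 + 6.00 = 179.10
[5] 1.2(112) + 0.3(8) + 0.3(5) = 134.40 + 2.40 + 1.50 = 138.30
Combination 1 governs: q_u = 186.30 psf.

186.30 psf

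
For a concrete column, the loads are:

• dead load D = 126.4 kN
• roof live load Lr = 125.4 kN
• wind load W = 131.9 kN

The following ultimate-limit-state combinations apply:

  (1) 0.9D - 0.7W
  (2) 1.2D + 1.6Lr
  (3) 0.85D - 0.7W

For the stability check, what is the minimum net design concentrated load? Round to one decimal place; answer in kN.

15.1 kN

(1) 0.9(126.4) - 0.7(131.9) = 21.4
(2) 1.2(126.4) + 1.6(125.4) = 151.7 + 200.6 = 352.3
(3) 0.85(126.4) - 0.7(131.9) = 107.4 - 92.3 = 15.1
Combination 3 gives the minimum: 15.1 kN.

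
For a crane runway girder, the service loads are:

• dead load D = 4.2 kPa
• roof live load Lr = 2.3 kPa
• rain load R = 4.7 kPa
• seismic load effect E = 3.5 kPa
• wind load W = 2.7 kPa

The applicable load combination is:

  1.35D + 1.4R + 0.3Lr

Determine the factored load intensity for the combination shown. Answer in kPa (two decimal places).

1.35(4.2) + 1.4(4.7) + 0.3(2.3) = 5.67 + 6.58 + 0.69 = 12.94
q_u = 12.94 kPa.

12.94 kPa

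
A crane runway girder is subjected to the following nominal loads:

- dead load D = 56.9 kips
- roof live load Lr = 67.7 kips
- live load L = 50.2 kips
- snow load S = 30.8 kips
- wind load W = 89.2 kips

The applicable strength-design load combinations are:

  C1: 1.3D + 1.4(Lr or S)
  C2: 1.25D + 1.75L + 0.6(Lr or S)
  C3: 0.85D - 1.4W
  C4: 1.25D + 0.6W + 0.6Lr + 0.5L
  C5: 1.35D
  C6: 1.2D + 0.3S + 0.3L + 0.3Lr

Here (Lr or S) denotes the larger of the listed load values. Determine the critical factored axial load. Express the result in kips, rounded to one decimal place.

199.6 kips

(Lr or S) → Lr = 67.7 kips.
C1: 1.3(56.9) + 1.4(67.7) = 168.8
C2: 1.25(56.9) + 1.75(50.2) + 0.6(67.7) = 199.6
C3: 0.85(56.9) - 1.4(89.2) = -76.5
C4: 1.25(56.9) + 0.6(89.2) + 0.6(67.7) + 0.5(50.2) = 190.4
C5: 1.35(56.9) = 76.8
C6: 1.2(56.9) + 0.3(30.8) + 0.3(50.2) + 0.3(67.7) = 112.9
Combination 2 governs: P_u = 199.6 kips.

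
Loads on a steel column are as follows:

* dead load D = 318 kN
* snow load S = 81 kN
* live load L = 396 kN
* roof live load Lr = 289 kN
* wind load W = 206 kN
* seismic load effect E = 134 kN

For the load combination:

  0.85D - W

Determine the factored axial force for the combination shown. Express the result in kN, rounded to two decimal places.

64.30 kN

0.85(318) - 1.0(206) = 64.30
N_u = 64.30 kN.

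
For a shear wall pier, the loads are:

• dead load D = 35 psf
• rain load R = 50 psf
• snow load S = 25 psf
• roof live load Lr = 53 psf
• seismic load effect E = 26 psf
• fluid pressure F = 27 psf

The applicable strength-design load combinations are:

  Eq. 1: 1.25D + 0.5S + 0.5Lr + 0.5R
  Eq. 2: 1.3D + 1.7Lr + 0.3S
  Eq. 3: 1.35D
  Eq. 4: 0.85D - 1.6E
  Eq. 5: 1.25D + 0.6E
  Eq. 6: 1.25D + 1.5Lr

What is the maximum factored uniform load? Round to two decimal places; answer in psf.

Eq. 1: 1.25(35) + 0.5(25) + 0.5(53) + 0.5(50) = 43.75 + 12.50 + 26.50 + 25.00 = 107.75
Eq. 2: 1.3(35) + 1.7(53) + 0.3(25) = 45.50 + 90.10 + 7.50 = 143.10
Eq. 3: 1.35(35) = 47.25
Eq. 4: 0.85(35) - 1.6(26) = 29.75 - 41.60 = -11.85
Eq. 5: 1.25(35) + 0.6(26) = 43.75 + 15.60 = 59.35
Eq. 6: 1.25(35) + 1.5(53) = 43.75 + 79.50 = 123.25
The controlling combination is 2, giving 143.10 psf.

143.10 psf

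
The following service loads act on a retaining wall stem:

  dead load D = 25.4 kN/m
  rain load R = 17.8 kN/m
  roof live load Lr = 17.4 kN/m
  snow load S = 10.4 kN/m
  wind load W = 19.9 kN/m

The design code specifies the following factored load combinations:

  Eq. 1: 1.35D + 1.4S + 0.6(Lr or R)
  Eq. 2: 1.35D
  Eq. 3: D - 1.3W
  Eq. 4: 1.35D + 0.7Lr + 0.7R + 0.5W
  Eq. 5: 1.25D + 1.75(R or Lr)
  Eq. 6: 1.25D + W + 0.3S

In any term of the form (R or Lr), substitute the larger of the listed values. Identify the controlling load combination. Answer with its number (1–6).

Combination 4

(Lr or R) → R = 17.8 kN/m; (R or Lr) → R = 17.8 kN/m.
Eq. 1: 1.35(25.4) + 1.4(10.4) + 0.6(17.8) = 59.5
Eq. 2: 1.35(25.4) = 34.3
Eq. 3: 1.0(25.4) - 1.3(19.9) = -0.5
Eq. 4: 1.35(25.4) + 0.7(17.4) + 0.7(17.8) + 0.5(19.9) = 68.9
Eq. 5: 1.25(25.4) + 1.75(17.8) = 62.9
Eq. 6: 1.25(25.4) + 1.0(19.9) + 0.3(10.4) = 54.8
The largest value is 68.9 kN/m from combination 4.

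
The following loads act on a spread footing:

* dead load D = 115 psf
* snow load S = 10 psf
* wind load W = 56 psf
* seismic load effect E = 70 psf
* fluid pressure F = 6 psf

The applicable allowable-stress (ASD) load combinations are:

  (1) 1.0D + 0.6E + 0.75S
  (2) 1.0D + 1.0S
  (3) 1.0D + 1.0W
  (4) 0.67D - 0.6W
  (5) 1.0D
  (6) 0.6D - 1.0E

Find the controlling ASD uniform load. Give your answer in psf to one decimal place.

171.0 psf

(1) 1.0(115) + 0.6(70) + 0.75(10) = 115.0 + 42.0 + 7.5 = 164.5
(2) 1.0(115) + 1.0(10) = 115.0 + 10.0 = 125.0
(3) 1.0(115) + 1.0(56) = 115.0 + 56.0 = 171.0
(4) 0.67(115) - 0.6(56) = 77.1 - 33.6 = 43.5
(5) 1.0(115) = 115.0
(6) 0.6(115) - 1.0(70) = 69.0 - 70.0 = -1.0
Maximum is from combination 3.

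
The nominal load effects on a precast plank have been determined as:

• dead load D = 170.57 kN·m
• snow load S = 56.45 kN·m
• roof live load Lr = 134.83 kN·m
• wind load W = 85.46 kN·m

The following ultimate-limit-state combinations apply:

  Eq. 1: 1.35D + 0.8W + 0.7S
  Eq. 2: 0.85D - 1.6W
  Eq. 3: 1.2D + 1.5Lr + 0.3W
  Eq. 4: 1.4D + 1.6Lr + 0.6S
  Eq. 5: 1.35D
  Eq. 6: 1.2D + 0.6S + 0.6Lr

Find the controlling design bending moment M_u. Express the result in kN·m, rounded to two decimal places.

Eq. 1: 1.35(170.57) + 0.8(85.46) + 0.7(56.45) = 338.15
Eq. 2: 0.85(170.57) - 1.6(85.46) = 8.25
Eq. 3: 1.2(170.57) + 1.5(134.83) + 0.3(85.46) = 432.57
Eq. 4: 1.4(170.57) + 1.6(134.83) + 0.6(56.45) = 488.40
Eq. 5: 1.35(170.57) = 230.27
Eq. 6: 1.2(170.57) + 0.6(56.45) + 0.6(134.83) = 319.45
Combination 4 governs: M_u = 488.40 kN·m.

488.40 kN·m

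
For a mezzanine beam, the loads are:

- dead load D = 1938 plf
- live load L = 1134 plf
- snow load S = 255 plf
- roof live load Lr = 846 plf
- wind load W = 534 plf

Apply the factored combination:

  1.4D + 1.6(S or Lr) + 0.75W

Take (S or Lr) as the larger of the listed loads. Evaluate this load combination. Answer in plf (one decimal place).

4467.3 plf

(S or Lr) → Lr = 846 plf.
1.4(1938) + 1.6(846) + 0.75(534) = 4467.3
w_u = 4467.3 plf.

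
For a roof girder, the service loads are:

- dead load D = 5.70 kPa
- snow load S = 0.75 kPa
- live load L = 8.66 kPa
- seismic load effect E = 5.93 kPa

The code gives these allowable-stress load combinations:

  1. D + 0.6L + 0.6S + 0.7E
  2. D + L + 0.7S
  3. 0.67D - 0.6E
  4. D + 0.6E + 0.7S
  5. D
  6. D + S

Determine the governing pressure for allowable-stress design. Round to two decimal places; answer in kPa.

15.50 kPa

1. 1.0(5.70) + 0.6(8.66) + 0.6(0.75) + 0.7(5.93) = 5.70 + 5.20 + 0.45 + 4.15 = 15.50
2. 1.0(5.70) + 1.0(8.66) + 0.7(0.75) = 5.70 + 8.66 + 0.53 = 14.89
3. 0.67(5.70) - 0.6(5.93) = 3.82 - 3.56 = 0.26
4. 1.0(5.70) + 0.6(5.93) + 0.7(0.75) = 9.78
5. 1.0(5.70) = 5.70
6. 1.0(5.70) + 1.0(0.75) = 5.70 + 0.75 = 6.45
Maximum is from combination 1.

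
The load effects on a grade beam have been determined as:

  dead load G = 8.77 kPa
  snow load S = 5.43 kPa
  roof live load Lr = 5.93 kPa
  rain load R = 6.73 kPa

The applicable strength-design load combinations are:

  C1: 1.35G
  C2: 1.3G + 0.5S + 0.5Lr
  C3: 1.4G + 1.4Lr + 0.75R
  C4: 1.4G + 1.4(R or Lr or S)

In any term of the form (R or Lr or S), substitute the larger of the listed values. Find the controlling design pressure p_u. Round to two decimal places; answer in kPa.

(R or Lr or S) → R = 6.73 kPa.
C1: 1.35(8.77) = 11.84
C2: 1.3(8.77) + 0.5(5.43) + 0.5(5.93) = 17.08
C3: 1.4(8.77) + 1.4(5.93) + 0.75(6.73) = 25.63
C4: 1.4(8.77) + 1.4(6.73) = 21.70
Combination 3 governs: p_u = 25.63 kPa.

25.63 kPa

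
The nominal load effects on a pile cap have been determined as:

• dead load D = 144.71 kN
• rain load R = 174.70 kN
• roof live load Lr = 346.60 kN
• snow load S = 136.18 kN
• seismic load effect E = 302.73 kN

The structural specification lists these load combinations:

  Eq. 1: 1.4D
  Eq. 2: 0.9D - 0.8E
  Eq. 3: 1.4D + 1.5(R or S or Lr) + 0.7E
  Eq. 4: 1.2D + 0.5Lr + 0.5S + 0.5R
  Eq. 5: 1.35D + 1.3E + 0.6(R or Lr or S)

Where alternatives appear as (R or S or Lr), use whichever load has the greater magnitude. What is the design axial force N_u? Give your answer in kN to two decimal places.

934.41 kN

(R or S or Lr) → Lr = 346.60 kN; (R or Lr or S) → Lr = 346.60 kN.
Eq. 1: 1.4(144.71) = 202.59
Eq. 2: 0.9(144.71) - 0.8(302.73) = -111.95
Eq. 3: 1.4(144.71) + 1.5(346.60) + 0.7(302.73) = 934.41
Eq. 4: 1.2(144.71) + 0.5(346.60) + 0.5(136.18) + 0.5(174.70) = 502.39
Eq. 5: 1.35(144.71) + 1.3(302.73) + 0.6(346.60) = 796.87
Maximum is from combination 3.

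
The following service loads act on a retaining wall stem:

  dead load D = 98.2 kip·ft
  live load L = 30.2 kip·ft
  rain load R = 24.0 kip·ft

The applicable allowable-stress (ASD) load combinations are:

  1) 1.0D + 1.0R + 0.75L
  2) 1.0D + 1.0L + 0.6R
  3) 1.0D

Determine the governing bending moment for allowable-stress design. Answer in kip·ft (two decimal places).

1) 1.0(98.2) + 1.0(24.0) + 0.75(30.2) = 144.85
2) 1.0(98.2) + 1.0(30.2) + 0.6(24.0) = 142.80
3) 1.0(98.2) = 98.20
Maximum is from combination 1.

144.85 kip·ft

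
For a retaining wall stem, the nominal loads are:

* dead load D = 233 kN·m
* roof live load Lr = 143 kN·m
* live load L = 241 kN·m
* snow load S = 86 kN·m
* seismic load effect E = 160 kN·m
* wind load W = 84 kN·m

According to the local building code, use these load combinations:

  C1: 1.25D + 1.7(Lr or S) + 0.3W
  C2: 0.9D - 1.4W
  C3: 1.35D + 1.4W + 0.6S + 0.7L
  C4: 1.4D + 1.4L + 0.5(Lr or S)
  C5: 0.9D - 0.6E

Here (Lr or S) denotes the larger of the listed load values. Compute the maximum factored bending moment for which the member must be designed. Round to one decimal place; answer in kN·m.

735.1 kN·m

(Lr or S) → Lr = 143 kN·m.
C1: 1.25(233) + 1.7(143) + 0.3(84) = 559.6
C2: 0.9(233) - 1.4(84) = 92.1
C3: 1.35(233) + 1.4(84) + 0.6(86) + 0.7(241) = 652.5
C4: 1.4(233) + 1.4(241) + 0.5(143) = 735.1
C5: 0.9(233) - 0.6(160) = 113.7
Combination 4 governs: M_u = 735.1 kN·m.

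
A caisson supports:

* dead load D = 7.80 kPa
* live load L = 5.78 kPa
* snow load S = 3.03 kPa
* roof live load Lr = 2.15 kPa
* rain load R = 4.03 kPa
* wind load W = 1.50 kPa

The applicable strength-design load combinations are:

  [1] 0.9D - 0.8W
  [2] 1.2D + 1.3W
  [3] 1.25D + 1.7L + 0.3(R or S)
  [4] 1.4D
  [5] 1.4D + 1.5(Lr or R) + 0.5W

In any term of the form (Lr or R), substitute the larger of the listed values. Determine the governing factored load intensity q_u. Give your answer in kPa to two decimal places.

(R or S) → R = 4.03 kPa; (Lr or R) → R = 4.03 kPa.
[1] 0.9(7.80) - 0.8(1.50) = 7.02 - 1.20 = 5.82
[2] 1.2(7.80) + 1.3(1.50) = 9.36 + 1.95 = 11.31
[3] 1.25(7.80) + 1.7(5.78) + 0.3(4.03) = 9.75 + 9.83 + 1.21 = 20.79
[4] 1.4(7.80) = 10.92
[5] 1.4(7.80) + 1.5(4.03) + 0.5(1.50) = 10.92 + 6.05 + 0.75 = 17.72
Maximum is from combination 3.

20.79 kPa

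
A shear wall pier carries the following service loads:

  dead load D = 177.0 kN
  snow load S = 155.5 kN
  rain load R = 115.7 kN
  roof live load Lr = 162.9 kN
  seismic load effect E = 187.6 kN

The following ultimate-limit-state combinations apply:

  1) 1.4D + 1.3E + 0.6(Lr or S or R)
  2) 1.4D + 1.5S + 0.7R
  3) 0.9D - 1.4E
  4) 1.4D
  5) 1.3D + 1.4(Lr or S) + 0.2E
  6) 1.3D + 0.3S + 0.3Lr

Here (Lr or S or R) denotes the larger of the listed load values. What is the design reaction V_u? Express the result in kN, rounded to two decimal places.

(Lr or S or R) → Lr = 162.9 kN; (Lr or S) → Lr = 162.9 kN.
1) 1.4(177.0) + 1.3(187.6) + 0.6(162.9) = 247.80 + 243.88 + 97.74 = 589.42
2) 1.4(177.0) + 1.5(155.5) + 0.7(115.7) = 247.80 + 233.25 + 80.99 = 562.04
3) 0.9(177.0) - 1.4(187.6) = 159.30 - 262.64 = -103.34
4) 1.4(177.0) = 247.80
5) 1.3(177.0) + 1.4(162.9) + 0.2(187.6) = 230.10 + 228.06 + 37.52 = 495.68
6) 1.3(177.0) + 0.3(155.5) + 0.3(162.9) = 230.10 + 46.65 + 48.87 = 325.62
Maximum is from combination 1.

589.42 kN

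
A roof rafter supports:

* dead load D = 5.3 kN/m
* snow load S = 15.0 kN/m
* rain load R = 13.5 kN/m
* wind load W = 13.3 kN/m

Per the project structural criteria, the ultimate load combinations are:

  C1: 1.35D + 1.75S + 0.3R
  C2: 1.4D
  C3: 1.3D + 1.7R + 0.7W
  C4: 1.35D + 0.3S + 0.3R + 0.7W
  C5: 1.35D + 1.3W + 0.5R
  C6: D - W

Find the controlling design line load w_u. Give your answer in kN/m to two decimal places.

39.15 kN/m

C1: 1.35(5.3) + 1.75(15.0) + 0.3(13.5) = 37.46
C2: 1.4(5.3) = 7.42
C3: 1.3(5.3) + 1.7(13.5) + 0.7(13.3) = 39.15
C4: 1.35(5.3) + 0.3(15.0) + 0.3(13.5) + 0.7(13.3) = 25.02
C5: 1.35(5.3) + 1.3(13.3) + 0.5(13.5) = 31.20
C6: 1.0(5.3) - 1.0(13.3) = -8.00
Combination 3 governs: w_u = 39.15 kN/m.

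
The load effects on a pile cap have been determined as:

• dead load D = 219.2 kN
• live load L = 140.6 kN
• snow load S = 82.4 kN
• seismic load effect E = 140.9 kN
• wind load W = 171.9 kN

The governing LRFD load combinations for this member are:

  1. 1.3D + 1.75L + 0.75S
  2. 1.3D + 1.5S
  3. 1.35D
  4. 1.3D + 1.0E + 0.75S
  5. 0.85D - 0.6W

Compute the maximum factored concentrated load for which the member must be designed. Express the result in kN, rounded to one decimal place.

592.8 kN

1. 1.3(219.2) + 1.75(140.6) + 0.75(82.4) = 592.8
2. 1.3(219.2) + 1.5(82.4) = 285.0 + 123.6 = 408.6
3. 1.35(219.2) = 295.9
4. 1.3(219.2) + 1.0(140.9) + 0.75(82.4) = 285.0 + 140.9 + 61.8 = 487.7
5. 0.85(219.2) - 0.6(171.9) = 186.3 - 103.1 = 83.2
Combination 1 governs: P_u = 592.8 kN.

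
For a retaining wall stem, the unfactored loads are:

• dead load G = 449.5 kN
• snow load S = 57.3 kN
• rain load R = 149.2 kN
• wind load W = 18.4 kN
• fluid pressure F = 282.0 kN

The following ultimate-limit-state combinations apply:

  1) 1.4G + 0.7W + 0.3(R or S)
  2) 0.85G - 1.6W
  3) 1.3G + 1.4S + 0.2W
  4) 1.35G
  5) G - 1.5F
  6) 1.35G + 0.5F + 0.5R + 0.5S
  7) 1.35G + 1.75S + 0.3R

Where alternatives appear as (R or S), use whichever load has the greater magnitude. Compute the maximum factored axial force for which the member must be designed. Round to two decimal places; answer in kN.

(R or S) → R = 149.2 kN.
1) 1.4(449.5) + 0.7(18.4) + 0.3(149.2) = 686.94
2) 0.85(449.5) - 1.6(18.4) = 352.64
3) 1.3(449.5) + 1.4(57.3) + 0.2(18.4) = 668.25
4) 1.35(449.5) = 606.83
5) 1.0(449.5) - 1.5(282.0) = 26.50
6) 1.35(449.5) + 0.5(282.0) + 0.5(149.2) + 0.5(57.3) = 851.08
7) 1.35(449.5) + 1.75(57.3) + 0.3(149.2) = 751.86
Maximum is from combination 6.

851.08 kN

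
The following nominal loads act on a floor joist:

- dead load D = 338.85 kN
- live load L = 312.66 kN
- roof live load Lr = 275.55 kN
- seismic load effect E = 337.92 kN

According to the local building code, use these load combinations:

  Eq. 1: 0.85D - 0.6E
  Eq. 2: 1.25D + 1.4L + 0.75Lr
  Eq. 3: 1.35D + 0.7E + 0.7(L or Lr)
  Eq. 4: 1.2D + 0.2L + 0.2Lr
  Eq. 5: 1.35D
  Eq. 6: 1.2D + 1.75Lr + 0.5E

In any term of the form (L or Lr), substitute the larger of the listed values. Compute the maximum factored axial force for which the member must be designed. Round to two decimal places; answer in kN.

1067.95 kN

(L or Lr) → L = 312.66 kN.
Eq. 1: 0.85(338.85) - 0.6(337.92) = 288.02 - 202.75 = 85.27
Eq. 2: 1.25(338.85) + 1.4(312.66) + 0.75(275.55) = 1067.95
Eq. 3: 1.35(338.85) + 0.7(337.92) + 0.7(312.66) = 457.45 + 236.54 + 218.86 = 912.85
Eq. 4: 1.2(338.85) + 0.2(312.66) + 0.2(275.55) = 406.62 + 62.53 + 55.11 = 524.26
Eq. 5: 1.35(338.85) = 457.45
Eq. 6: 1.2(338.85) + 1.75(275.55) + 0.5(337.92) = 406.62 + 482.21 + 168.96 = 1057.79
Maximum is from combination 2.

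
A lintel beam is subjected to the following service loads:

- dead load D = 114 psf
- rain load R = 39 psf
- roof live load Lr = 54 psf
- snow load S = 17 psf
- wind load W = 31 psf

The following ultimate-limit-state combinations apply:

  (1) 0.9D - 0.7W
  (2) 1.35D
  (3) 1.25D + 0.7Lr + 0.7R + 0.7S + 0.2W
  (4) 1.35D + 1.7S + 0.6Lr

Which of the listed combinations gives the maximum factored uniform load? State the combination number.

(1) 0.9(114) - 0.7(31) = 102.60 - 21.70 = 80.90
(2) 1.35(114) = 153.90
(3) 1.25(114) + 0.7(54) + 0.7(39) + 0.7(17) + 0.2(31) = 142.50 + 37.80 + 27.30 + 11.90 + 6.20 = 225.70
(4) 1.35(114) + 1.7(17) + 0.6(54) = 153.90 + 28.90 + 32.40 = 215.20
The largest value is 225.70 psf from combination 3.

Combination 3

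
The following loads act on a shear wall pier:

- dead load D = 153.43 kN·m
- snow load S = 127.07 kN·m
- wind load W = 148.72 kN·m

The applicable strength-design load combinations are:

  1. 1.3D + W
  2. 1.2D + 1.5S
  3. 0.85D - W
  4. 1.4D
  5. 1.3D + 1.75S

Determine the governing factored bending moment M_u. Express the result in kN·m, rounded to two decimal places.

421.83 kN·m

1. 1.3(153.43) + 1.0(148.72) = 199.46 + 148.72 = 348.18
2. 1.2(153.43) + 1.5(127.07) = 374.72
3. 0.85(153.43) - 1.0(148.72) = 130.42 - 148.72 = -18.30
4. 1.4(153.43) = 214.80
5. 1.3(153.43) + 1.75(127.07) = 199.46 + 222.37 = 421.83
The controlling combination is 5, giving 421.83 kN·m.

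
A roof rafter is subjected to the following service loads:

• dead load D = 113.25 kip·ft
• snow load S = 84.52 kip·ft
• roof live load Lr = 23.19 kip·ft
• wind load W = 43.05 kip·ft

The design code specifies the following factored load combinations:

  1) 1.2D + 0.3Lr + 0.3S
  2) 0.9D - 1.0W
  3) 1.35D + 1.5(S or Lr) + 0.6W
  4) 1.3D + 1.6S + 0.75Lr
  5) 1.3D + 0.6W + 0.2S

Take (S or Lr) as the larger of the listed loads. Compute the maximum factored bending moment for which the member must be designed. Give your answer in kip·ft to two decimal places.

(S or Lr) → S = 84.52 kip·ft.
1) 1.2(113.25) + 0.3(23.19) + 0.3(84.52) = 168.21
2) 0.9(113.25) - 1.0(43.05) = 101.93 - 43.05 = 58.88
3) 1.35(113.25) + 1.5(84.52) + 0.6(43.05) = 152.89 + 126.78 + 25.83 = 305.50
4) 1.3(113.25) + 1.6(84.52) + 0.75(23.19) = 147.23 + 135.23 + 17.39 = 299.85
5) 1.3(113.25) + 0.6(43.05) + 0.2(84.52) = 147.23 + 25.83 + 16.90 = 189.96
Maximum is from combination 3.

305.50 kip·ft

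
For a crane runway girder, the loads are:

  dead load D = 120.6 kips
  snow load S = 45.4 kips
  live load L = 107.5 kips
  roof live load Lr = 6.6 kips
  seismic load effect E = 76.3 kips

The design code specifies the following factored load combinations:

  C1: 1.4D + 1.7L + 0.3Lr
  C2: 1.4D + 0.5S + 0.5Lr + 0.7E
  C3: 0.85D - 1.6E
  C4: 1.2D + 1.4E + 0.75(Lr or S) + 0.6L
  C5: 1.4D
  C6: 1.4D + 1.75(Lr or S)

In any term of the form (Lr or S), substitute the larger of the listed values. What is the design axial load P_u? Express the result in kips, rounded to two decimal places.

(Lr or S) → S = 45.4 kips.
C1: 1.4(120.6) + 1.7(107.5) + 0.3(6.6) = 168.84 + 182.75 + 1.98 = 353.57
C2: 1.4(120.6) + 0.5(45.4) + 0.5(6.6) + 0.7(76.3) = 168.84 + 22.70 + 3.30 + 53.41 = 248.25
C3: 0.85(120.6) - 1.6(76.3) = 102.51 - 122.08 = -19.57
C4: 1.2(120.6) + 1.4(76.3) + 0.75(45.4) + 0.6(107.5) = 144.72 + 106.82 + 34.05 + 64.50 = 350.09
C5: 1.4(120.6) = 168.84
C6: 1.4(120.6) + 1.75(45.4) = 168.84 + 79.45 = 248.29
The controlling combination is 1, giving 353.57 kips.

353.57 kips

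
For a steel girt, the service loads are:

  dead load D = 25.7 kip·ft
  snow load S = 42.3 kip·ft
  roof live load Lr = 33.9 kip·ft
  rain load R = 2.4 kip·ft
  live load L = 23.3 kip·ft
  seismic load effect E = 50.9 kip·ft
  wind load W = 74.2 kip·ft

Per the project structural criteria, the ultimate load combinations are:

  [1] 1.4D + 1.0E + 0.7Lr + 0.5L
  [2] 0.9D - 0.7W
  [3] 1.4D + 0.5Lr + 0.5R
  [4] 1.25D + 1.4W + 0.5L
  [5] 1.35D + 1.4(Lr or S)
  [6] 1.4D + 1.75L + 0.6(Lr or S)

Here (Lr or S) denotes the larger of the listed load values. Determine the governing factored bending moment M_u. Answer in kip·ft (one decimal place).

147.7 kip·ft

(Lr or S) → S = 42.3 kip·ft.
[1] 1.4(25.7) + 1.0(50.9) + 0.7(33.9) + 0.5(23.3) = 122.3
[2] 0.9(25.7) - 0.7(74.2) = -28.8
[3] 1.4(25.7) + 0.5(33.9) + 0.5(2.4) = 54.1
[4] 1.25(25.7) + 1.4(74.2) + 0.5(23.3) = 147.7
[5] 1.35(25.7) + 1.4(42.3) = 93.9
[6] 1.4(25.7) + 1.75(23.3) + 0.6(42.3) = 102.1
Maximum is from combination 4.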